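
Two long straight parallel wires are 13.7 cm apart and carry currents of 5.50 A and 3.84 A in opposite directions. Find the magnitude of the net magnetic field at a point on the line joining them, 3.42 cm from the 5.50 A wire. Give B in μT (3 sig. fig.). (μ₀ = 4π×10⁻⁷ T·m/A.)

Each long wire gives B = μ₀I/(2πd). Distances are d₁ = 0.0342 m and d₂ = 0.1028 m.
B₁ = 3.22×10⁻⁵ T, B₂ = 7.47×10⁻⁶ T.
Between antiparallel currents both contributions point the same way, so they add. B = B₁ + B₂ = 3.22×10⁻⁵ + 7.47×10⁻⁶ = 3.96×10⁻⁵ T.

B ≈ 39.6 μT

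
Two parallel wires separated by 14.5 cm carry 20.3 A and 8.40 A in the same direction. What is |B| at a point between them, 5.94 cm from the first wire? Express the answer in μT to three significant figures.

B ≈ 48.7 μT

Each long wire gives B = μ₀I/(2πd). Distances are d₁ = 0.0594 m and d₂ = 0.0856 m.
B₁ = 6.84×10⁻⁵ T, B₂ = 1.96×10⁻⁵ T.
Between parallel currents the two contributions point in opposite directions, so they subtract. B = |B₁ − B₂| = |6.84×10⁻⁵ − 1.96×10⁻⁵| = 4.87×10⁻⁵ T.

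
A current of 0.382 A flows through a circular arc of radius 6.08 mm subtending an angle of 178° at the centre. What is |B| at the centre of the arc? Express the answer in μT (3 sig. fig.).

B ≈ 19.5 μT

The Biot–Savart field of a circular arc at its centre is B = μ₀Iφ/(4πR), with φ = 3.107 rad.
B = (4π×10⁻⁷ × 0.382 × 3.107) / (4π × 0.00608) = 1.95×10⁻⁵ T.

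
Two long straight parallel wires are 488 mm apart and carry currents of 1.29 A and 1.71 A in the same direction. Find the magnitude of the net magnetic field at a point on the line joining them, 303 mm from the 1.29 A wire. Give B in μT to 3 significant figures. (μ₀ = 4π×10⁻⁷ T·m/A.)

Each long wire gives B = μ₀I/(2πd). Distances are d₁ = 0.303 m and d₂ = 0.185 m.
B₁ = 8.51×10⁻⁷ T, B₂ = 1.85×10⁻⁶ T.
Between parallel currents the two contributions point in opposite directions, so they subtract. B = |B₁ − B₂| = |8.51×10⁻⁷ − 1.85×10⁻⁶| = 9.97×10⁻⁷ T.

B ≈ 0.997 μT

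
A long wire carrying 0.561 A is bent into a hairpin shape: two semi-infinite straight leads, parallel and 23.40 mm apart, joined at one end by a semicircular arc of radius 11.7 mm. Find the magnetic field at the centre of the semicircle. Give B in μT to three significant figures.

B ≈ 24.7 μT

The semicircular arc contributes B_arc = μ₀I·π/(4πR) = μ₀I/(4R) = 1.51×10⁻⁵ T.
Each semi-infinite lead is at perpendicular distance R = 0.0117 m from the centre, with the perpendicular foot at its near end, so it contributes μ₀I/(4πR); both point the same way, together 9.59×10⁻⁶ T.
Arc and leads all point the same direction: B = 1.51×10⁻⁵ + 9.59×10⁻⁶ = 2.47×10⁻⁵ T.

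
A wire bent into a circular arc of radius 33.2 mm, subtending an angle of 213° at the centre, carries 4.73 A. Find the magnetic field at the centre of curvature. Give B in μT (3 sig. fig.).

The Biot–Savart field of a circular arc at its centre is B = μ₀Iφ/(4πR), with φ = 3.718 rad.
B = (4π×10⁻⁷ × 4.73 × 3.718) / (4π × 0.0332) = 5.30×10⁻⁵ T.

B ≈ 53.0 μT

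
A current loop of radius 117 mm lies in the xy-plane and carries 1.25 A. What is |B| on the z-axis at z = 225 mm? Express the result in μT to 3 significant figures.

B ≈ 0.659 μT

On the axis of a circular loop, B = μ₀IR² / [2(R²+z²)^(3/2)].
R² + z² = (0.117)² + (0.225)² = 0.06431 m², and (R²+z²)^(3/2) = 1.63×10⁻² m³.
B = (4π×10⁻⁷ × 1.25 × 0.01369) / (2 × 1.63×10⁻²) = 6.59×10⁻⁷ T.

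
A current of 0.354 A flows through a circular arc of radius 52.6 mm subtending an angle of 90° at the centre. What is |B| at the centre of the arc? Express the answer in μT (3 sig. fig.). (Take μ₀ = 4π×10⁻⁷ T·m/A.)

The Biot–Savart field of a circular arc at its centre is B = μ₀Iφ/(4πR), with φ = 1.571 rad.
B = (4π×10⁻⁷ × 0.354 × 1.571) / (4π × 0.0526) = 1.06×10⁻⁶ T.

B ≈ 1.06 μT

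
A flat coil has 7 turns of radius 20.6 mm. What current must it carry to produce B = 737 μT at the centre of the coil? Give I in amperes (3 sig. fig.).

For an N-turn coil, B = Nμ₀I/(2R) with R = 0.0206 m, so I = 2RB/(Nμ₀) = 2 × 0.0206 × 7.37×10⁻⁴ / (7 × 4π×10⁻⁷) = 3.45 A.

I ≈ 3.45 A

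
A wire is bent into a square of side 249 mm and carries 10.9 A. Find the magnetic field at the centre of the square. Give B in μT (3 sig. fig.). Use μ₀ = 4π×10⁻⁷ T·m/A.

Each side is a finite straight segment at perpendicular distance d = a/(2 tan(π/4)) = 0.1245 m from the centre, with end-angles ±π/4.
One side contributes B₁ = (μ₀I/4πd)·2 sin(π/4) = 1.24×10⁻⁵ T.
All 4 sides add in the same direction: B = 4 × 1.24×10⁻⁵ = 4.95×10⁻⁵ T.

B ≈ 49.5 μT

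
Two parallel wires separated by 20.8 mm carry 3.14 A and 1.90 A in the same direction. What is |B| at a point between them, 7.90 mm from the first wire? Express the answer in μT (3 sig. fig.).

B ≈ 50.0 μT

Each long wire gives B = μ₀I/(2πd). Distances are d₁ = 0.0079 m and d₂ = 0.0129 m.
B₁ = 7.95×10⁻⁵ T, B₂ = 2.95×10⁻⁵ T.
Between parallel currents the two contributions point in opposite directions, so they subtract. B = |B₁ − B₂| = |7.95×10⁻⁵ − 2.95×10⁻⁵| = 5.00×10⁻⁵ T.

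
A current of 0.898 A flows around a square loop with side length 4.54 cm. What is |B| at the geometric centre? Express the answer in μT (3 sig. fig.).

B ≈ 22.4 μT

Each side is a finite straight segment at perpendicular distance d = a/(2 tan(π/4)) = 0.0227 m from the centre, with end-angles ±π/4.
One side contributes B₁ = (μ₀I/4πd)·2 sin(π/4) = 5.59×10⁻⁶ T.
All 4 sides add in the same direction: B = 4 × 5.59×10⁻⁶ = 2.24×10⁻⁵ T.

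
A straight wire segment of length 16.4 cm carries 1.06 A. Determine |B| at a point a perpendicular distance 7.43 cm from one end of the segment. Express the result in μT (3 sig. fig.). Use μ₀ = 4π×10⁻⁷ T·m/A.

B ≈ 1.30 μT

For a finite straight segment, B = (μ₀I/4πd)(sinθ₁ + sinθ₂), where θ₁, θ₂ are the angles from the perpendicular to each end.
The perpendicular foot is at one end, so the two end-offsets along the wire are 0 and L = 0.164 m.
sinθ₁ = 0/√(0²+0.0743²) = 0.0000; sinθ₂ = 0.164/√(0.164²+0.0743²) = 0.9109.
B = (4π×10⁻⁷ × 1.06) / (4π × 0.0743) × (0.0000 + 0.9109) = 1.30×10⁻⁶ T.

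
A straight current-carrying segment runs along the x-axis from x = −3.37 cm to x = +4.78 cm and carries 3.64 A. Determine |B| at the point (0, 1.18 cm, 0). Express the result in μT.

B ≈ 59.1 μT

For a finite straight segment, B = (μ₀I/4πd)(sinθ₁ + sinθ₂), where θ₁, θ₂ are the angles from the perpendicular to each end.
The perpendicular distance is d = 0.0118 m; the end-offsets along the wire are a = 0.0337 m and b = 0.0478 m.
sinθ₁ = 0.0337/√(0.0337²+0.0118²) = 0.9438; sinθ₂ = 0.0478/√(0.0478²+0.0118²) = 0.9709.
B = (4π×10⁻⁷ × 3.64) / (4π × 0.0118) × (0.9438 + 0.9709) = 5.91×10⁻⁵ T.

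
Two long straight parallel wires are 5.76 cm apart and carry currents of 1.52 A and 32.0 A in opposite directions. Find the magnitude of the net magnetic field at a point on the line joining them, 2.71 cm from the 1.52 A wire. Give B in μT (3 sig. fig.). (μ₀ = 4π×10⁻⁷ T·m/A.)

B ≈ 221 μT

Each long wire gives B = μ₀I/(2πd). Distances are d₁ = 0.0271 m and d₂ = 0.0305 m.
B₁ = 1.12×10⁻⁵ T, B₂ = 2.10×10⁻⁴ T.
Between antiparallel currents both contributions point the same way, so they add. B = B₁ + B₂ = 1.12×10⁻⁵ + 2.10×10⁻⁴ = 2.21×10⁻⁴ T.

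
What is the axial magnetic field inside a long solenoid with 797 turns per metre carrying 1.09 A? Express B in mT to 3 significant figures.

Inside a long solenoid, B = μ₀nI with n = 797 turns/m.
B = 4π×10⁻⁷ × 797 × 1.09 = 1.09×10⁻³ T.

B ≈ 1.09 mT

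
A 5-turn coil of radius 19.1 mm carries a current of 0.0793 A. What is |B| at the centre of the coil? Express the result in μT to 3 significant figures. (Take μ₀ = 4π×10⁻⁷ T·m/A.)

B ≈ 13.0 μT

For an N-turn flat coil, B = Nμ₀I/(2R) with R = 0.0191 m.
B = 5 × 2.61×10⁻⁶ T = 1.30×10⁻⁵ T.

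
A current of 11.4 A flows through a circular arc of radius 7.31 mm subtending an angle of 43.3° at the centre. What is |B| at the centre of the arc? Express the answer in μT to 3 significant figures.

The Biot–Savart field of a circular arc at its centre is B = μ₀Iφ/(4πR), with φ = 0.7557 rad.
B = (4π×10⁻⁷ × 11.4 × 0.7557) / (4π × 0.00731) = 1.18×10⁻⁴ T.

B ≈ 118 μT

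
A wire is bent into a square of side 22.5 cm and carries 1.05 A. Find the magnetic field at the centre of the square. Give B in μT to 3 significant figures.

B ≈ 5.28 μT

Each side is a finite straight segment at perpendicular distance d = a/(2 tan(π/4)) = 0.1125 m from the centre, with end-angles ±π/4.
One side contributes B₁ = (μ₀I/4πd)·2 sin(π/4) = 1.32×10⁻⁶ T.
All 4 sides add in the same direction: B = 4 × 1.32×10⁻⁶ = 5.28×10⁻⁶ T.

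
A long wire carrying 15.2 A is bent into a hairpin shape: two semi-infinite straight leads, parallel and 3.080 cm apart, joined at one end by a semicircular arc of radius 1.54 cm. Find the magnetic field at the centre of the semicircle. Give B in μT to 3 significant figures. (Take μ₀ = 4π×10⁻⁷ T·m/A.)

B ≈ 507 μT

The semicircular arc contributes B_arc = μ₀I·π/(4πR) = μ₀I/(4R) = 3.10×10⁻⁴ T.
Each semi-infinite lead is at perpendicular distance R = 0.0154 m from the centre, with the perpendicular foot at its near end, so it contributes μ₀I/(4πR); both point the same way, together 1.97×10⁻⁴ T.
Arc and leads all point the same direction: B = 3.10×10⁻⁴ + 1.97×10⁻⁴ = 5.07×10⁻⁴ T.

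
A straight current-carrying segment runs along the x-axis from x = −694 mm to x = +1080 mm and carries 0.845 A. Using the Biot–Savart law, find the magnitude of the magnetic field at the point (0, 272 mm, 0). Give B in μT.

B ≈ 0.590 μT

For a finite straight segment, B = (μ₀I/4πd)(sinθ₁ + sinθ₂), where θ₁, θ₂ are the angles from the perpendicular to each end.
The perpendicular distance is d = 0.272 m; the end-offsets along the wire are a = 0.694 m and b = 1.08 m.
sinθ₁ = 0.694/√(0.694²+0.272²) = 0.9310; sinθ₂ = 1.08/√(1.08²+0.272²) = 0.9697.
B = (4π×10⁻⁷ × 0.845) / (4π × 0.272) × (0.9310 + 0.9697) = 5.90×10⁻⁷ T.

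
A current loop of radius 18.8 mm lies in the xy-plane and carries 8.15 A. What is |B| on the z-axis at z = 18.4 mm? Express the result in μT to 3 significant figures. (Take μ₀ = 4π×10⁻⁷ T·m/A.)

On the axis of a circular loop, B = μ₀IR² / [2(R²+z²)^(3/2)].
R² + z² = (0.0188)² + (0.0184)² = 0.000692 m², and (R²+z²)^(3/2) = 1.82×10⁻⁵ m³.
B = (4π×10⁻⁷ × 8.15 × 0.0003534) / (2 × 1.82×10⁻⁵) = 9.94×10⁻⁵ T.

B ≈ 99.4 μT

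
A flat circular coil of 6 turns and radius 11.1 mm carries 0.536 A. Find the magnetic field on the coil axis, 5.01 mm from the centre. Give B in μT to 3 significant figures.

For an N-turn flat coil, B = Nμ₀IR²/[2(R²+z²)^(3/2)] with R = 0.0111 m, z = 0.00501 m.
B = 6 × 2.30×10⁻⁵ T = 1.38×10⁻⁴ T.

B ≈ 138 μT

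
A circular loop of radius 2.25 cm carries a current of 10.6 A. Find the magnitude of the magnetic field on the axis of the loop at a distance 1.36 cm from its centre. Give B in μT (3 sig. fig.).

B ≈ 186 μT

On the axis of a circular loop, B = μ₀IR² / [2(R²+z²)^(3/2)].
R² + z² = (0.0225)² + (0.0136)² = 0.0006912 m², and (R²+z²)^(3/2) = 1.82×10⁻⁵ m³.
B = (4π×10⁻⁷ × 10.6 × 0.0005062) / (2 × 1.82×10⁻⁵) = 1.86×10⁻⁴ T.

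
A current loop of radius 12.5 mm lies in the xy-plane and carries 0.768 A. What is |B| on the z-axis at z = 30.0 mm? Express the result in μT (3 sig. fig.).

On the axis of a circular loop, B = μ₀IR² / [2(R²+z²)^(3/2)].
R² + z² = (0.0125)² + (0.03)² = 0.001056 m², and (R²+z²)^(3/2) = 3.43×10⁻⁵ m³.
B = (4π×10⁻⁷ × 0.768 × 0.0001563) / (2 × 3.43×10⁻⁵) = 2.20×10⁻⁶ T.

B ≈ 2.20 μT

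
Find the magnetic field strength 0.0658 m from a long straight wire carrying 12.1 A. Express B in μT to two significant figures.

For an infinitely long straight wire, B = μ₀I/(2πd).
B = (4π×10⁻⁷ × 12.1) / (2π × 0.0658) = 3.68×10⁻⁵ T.

B ≈ 37 μT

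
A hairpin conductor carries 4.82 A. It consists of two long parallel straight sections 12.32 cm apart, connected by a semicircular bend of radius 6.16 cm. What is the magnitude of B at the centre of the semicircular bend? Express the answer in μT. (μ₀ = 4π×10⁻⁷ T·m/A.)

B ≈ 40.2 μT

The semicircular arc contributes B_arc = μ₀I·π/(4πR) = μ₀I/(4R) = 2.46×10⁻⁵ T.
Each semi-infinite lead is at perpendicular distance R = 0.0616 m from the centre, with the perpendicular foot at its near end, so it contributes μ₀I/(4πR); both point the same way, together 1.56×10⁻⁵ T.
Arc and leads all point the same direction: B = 2.46×10⁻⁵ + 1.56×10⁻⁵ = 4.02×10⁻⁵ T.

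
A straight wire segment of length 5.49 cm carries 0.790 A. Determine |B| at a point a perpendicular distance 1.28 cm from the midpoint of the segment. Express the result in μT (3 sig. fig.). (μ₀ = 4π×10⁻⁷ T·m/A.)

For a finite straight segment, B = (μ₀I/4πd)(sinθ₁ + sinθ₂), where θ₁, θ₂ are the angles from the perpendicular to each end.
The perpendicular from the point meets the wire at its midpoint, so each end is L/2 = 0.02745 m away along the wire.
sinθ₁ = 0.02745/√(0.02745²+0.0128²) = 0.9063; sinθ₂ = 0.02745/√(0.02745²+0.0128²) = 0.9063.
B = (4π×10⁻⁷ × 0.790) / (4π × 0.0128) × (0.9063 + 0.9063) = 1.12×10⁻⁵ T.

B ≈ 11.2 μT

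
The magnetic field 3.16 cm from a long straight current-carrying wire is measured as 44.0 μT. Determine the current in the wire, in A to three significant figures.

For a long straight wire B = μ₀I/(2πd), so I = 2πdB/μ₀.
I = 2π × 0.0316 × 4.40×10⁻⁵ / (4π×10⁻⁷) = 6.95 A.

I ≈ 6.95 A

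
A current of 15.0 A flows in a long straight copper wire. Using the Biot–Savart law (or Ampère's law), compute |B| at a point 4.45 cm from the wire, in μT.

For an infinitely long straight wire, B = μ₀I/(2πd).
B = (4π×10⁻⁷ × 15.0) / (2π × 0.0445) = 6.74×10⁻⁵ T.

B ≈ 67.4 μT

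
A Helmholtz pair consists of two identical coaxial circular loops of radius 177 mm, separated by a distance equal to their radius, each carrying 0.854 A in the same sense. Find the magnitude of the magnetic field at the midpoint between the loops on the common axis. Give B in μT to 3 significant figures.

B ≈ 4.34 μT

Each loop contributes B = μ₀IR²/[2(R²+z²)^(3/2)] on the axis, with z measured from that loop.
Loop 1 (z = 0.0885 m): B₁ = 2.17×10⁻⁶ T. Loop 2 (z = 0.0885 m): B₂ = 2.17×10⁻⁶ T.
The fields add: B = B₁ + B₂ = 4.34×10⁻⁶ T.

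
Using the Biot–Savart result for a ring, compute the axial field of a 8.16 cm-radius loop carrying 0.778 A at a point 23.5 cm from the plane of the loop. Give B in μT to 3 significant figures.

B ≈ 0.211 μT

On the axis of a circular loop, B = μ₀IR² / [2(R²+z²)^(3/2)].
R² + z² = (0.0816)² + (0.235)² = 0.06188 m², and (R²+z²)^(3/2) = 1.54×10⁻² m³.
B = (4π×10⁻⁷ × 0.778 × 0.006659) / (2 × 1.54×10⁻²) = 2.11×10⁻⁷ T.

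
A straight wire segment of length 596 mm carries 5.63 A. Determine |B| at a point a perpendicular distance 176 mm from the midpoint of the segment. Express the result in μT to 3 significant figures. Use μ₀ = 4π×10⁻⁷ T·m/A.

B ≈ 5.51 μT

For a finite straight segment, B = (μ₀I/4πd)(sinθ₁ + sinθ₂), where θ₁, θ₂ are the angles from the perpendicular to each end.
The perpendicular from the point meets the wire at its midpoint, so each end is L/2 = 0.298 m away along the wire.
sinθ₁ = 0.298/√(0.298²+0.176²) = 0.8610; sinθ₂ = 0.298/√(0.298²+0.176²) = 0.8610.
B = (4π×10⁻⁷ × 5.63) / (4π × 0.176) × (0.8610 + 0.8610) = 5.51×10⁻⁶ T.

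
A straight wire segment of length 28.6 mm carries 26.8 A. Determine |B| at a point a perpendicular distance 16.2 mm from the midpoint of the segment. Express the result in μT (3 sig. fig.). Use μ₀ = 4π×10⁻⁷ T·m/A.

For a finite straight segment, B = (μ₀I/4πd)(sinθ₁ + sinθ₂), where θ₁, θ₂ are the angles from the perpendicular to each end.
The perpendicular from the point meets the wire at its midpoint, so each end is L/2 = 0.0143 m away along the wire.
sinθ₁ = 0.0143/√(0.0143²+0.0162²) = 0.6618; sinθ₂ = 0.0143/√(0.0143²+0.0162²) = 0.6618.
B = (4π×10⁻⁷ × 26.8) / (4π × 0.0162) × (0.6618 + 0.6618) = 2.19×10⁻⁴ T.

B ≈ 219 μT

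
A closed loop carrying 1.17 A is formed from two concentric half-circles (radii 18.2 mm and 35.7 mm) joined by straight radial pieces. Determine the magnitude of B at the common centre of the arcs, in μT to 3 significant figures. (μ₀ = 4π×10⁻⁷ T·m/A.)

B ≈ 9.90 μT

The radial connectors point toward the centre, so dl × r̂ = 0 and they contribute nothing.
Each semicircle gives μ₀I/(4R): inner arc 2.02×10⁻⁵ T, outer arc 1.03×10⁻⁵ T.
The two arcs carry current in opposite angular senses, so their fields oppose: B = |2.02×10⁻⁵ − 1.03×10⁻⁵| = 9.90×10⁻⁶ T.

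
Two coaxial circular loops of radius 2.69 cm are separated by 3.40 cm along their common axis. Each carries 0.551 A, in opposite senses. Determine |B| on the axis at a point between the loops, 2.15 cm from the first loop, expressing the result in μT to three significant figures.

Each loop contributes B = μ₀IR²/[2(R²+z²)^(3/2)] on the axis, with z measured from that loop.
Loop 1 (z = 0.0215 m): B₁ = 6.13×10⁻⁶ T. Loop 2 (z = 0.0125 m): B₂ = 9.60×10⁻⁶ T.
The fields oppose: B = |B₁ − B₂| = 3.46×10⁻⁶ T.

B ≈ 3.46 μT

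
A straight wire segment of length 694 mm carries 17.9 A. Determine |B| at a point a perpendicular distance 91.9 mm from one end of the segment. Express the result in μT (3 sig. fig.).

B ≈ 19.3 μT

For a finite straight segment, B = (μ₀I/4πd)(sinθ₁ + sinθ₂), where θ₁, θ₂ are the angles from the perpendicular to each end.
The perpendicular foot is at one end, so the two end-offsets along the wire are 0 and L = 0.694 m.
sinθ₁ = 0/√(0²+0.0919²) = 0.0000; sinθ₂ = 0.694/√(0.694²+0.0919²) = 0.9913.
B = (4π×10⁻⁷ × 17.9) / (4π × 0.0919) × (0.0000 + 0.9913) = 1.93×10⁻⁵ T.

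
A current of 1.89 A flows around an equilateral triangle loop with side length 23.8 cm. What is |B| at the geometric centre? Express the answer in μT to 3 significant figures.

B ≈ 14.3 μT

Each side is a finite straight segment at perpendicular distance d = a/(2 tan(π/3)) = 0.0687 m from the centre, with end-angles ±π/3.
One side contributes B₁ = (μ₀I/4πd)·2 sin(π/3) = 4.76×10⁻⁶ T.
All 3 sides add in the same direction: B = 3 × 4.76×10⁻⁶ = 1.43×10⁻⁵ T.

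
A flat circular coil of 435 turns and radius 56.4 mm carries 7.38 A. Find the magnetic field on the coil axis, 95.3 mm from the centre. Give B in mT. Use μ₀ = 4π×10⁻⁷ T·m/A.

B ≈ 4.72 mT

For an N-turn flat coil, B = Nμ₀IR²/[2(R²+z²)^(3/2)] with R = 0.0564 m, z = 0.0953 m.
B = 435 × 1.09×10⁻⁵ T = 4.72×10⁻³ T.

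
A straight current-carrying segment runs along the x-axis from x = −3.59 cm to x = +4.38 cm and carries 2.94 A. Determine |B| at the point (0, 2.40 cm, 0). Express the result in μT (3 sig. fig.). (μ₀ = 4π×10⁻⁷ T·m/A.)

B ≈ 20.9 μT

For a finite straight segment, B = (μ₀I/4πd)(sinθ₁ + sinθ₂), where θ₁, θ₂ are the angles from the perpendicular to each end.
The perpendicular distance is d = 0.024 m; the end-offsets along the wire are a = 0.0359 m and b = 0.0438 m.
sinθ₁ = 0.0359/√(0.0359²+0.024²) = 0.8313; sinθ₂ = 0.0438/√(0.0438²+0.024²) = 0.8770.
B = (4π×10⁻⁷ × 2.94) / (4π × 0.024) × (0.8313 + 0.8770) = 2.09×10⁻⁵ T.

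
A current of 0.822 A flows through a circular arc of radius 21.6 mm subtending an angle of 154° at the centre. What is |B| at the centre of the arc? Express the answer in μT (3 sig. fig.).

The Biot–Savart field of a circular arc at its centre is B = μ₀Iφ/(4πR), with φ = 2.688 rad.
B = (4π×10⁻⁷ × 0.822 × 2.688) / (4π × 0.0216) = 1.02×10⁻⁵ T.

B ≈ 10.2 μT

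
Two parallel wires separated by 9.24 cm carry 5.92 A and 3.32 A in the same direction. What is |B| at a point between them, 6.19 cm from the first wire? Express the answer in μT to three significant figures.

Each long wire gives B = μ₀I/(2πd). Distances are d₁ = 0.0619 m and d₂ = 0.0305 m.
B₁ = 1.91×10⁻⁵ T, B₂ = 2.18×10⁻⁵ T.
Between parallel currents the two contributions point in opposite directions, so they subtract. B = |B₁ − B₂| = |1.91×10⁻⁵ − 2.18×10⁻⁵| = 2.64×10⁻⁶ T.

B ≈ 2.64 μT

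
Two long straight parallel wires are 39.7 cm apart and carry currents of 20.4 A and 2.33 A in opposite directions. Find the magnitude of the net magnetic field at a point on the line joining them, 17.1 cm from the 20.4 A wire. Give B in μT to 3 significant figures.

B ≈ 25.9 μT

Each long wire gives B = μ₀I/(2πd). Distances are d₁ = 0.171 m and d₂ = 0.226 m.
B₁ = 2.39×10⁻⁵ T, B₂ = 2.06×10⁻⁶ T.
Between antiparallel currents both contributions point the same way, so they add. B = B₁ + B₂ = 2.39×10⁻⁵ + 2.06×10⁻⁶ = 2.59×10⁻⁵ T.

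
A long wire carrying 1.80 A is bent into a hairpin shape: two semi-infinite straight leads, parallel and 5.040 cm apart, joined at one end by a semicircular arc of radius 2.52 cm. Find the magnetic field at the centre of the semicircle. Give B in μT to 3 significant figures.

B ≈ 36.7 μT

The semicircular arc contributes B_arc = μ₀I·π/(4πR) = μ₀I/(4R) = 2.24×10⁻⁵ T.
Each semi-infinite lead is at perpendicular distance R = 0.0252 m from the centre, with the perpendicular foot at its near end, so it contributes μ₀I/(4πR); both point the same way, together 1.43×10⁻⁵ T.
Arc and leads all point the same direction: B = 2.24×10⁻⁵ + 1.43×10⁻⁵ = 3.67×10⁻⁵ T.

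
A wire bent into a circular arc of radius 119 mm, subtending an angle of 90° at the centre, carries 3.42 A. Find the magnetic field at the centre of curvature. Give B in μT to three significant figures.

The Biot–Savart field of a circular arc at its centre is B = μ₀Iφ/(4πR), with φ = 1.571 rad.
B = (4π×10⁻⁷ × 3.42 × 1.571) / (4π × 0.119) = 4.51×10⁻⁶ T.

B ≈ 4.51 μT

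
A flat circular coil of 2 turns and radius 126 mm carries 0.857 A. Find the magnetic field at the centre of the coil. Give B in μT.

B ≈ 8.55 μT

For an N-turn flat coil, B = Nμ₀I/(2R) with R = 0.126 m.
B = 2 × 4.27×10⁻⁶ T = 8.55×10⁻⁶ T.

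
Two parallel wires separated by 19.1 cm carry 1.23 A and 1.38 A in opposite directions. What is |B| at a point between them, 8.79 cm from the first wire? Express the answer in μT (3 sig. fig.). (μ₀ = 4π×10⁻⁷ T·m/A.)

Each long wire gives B = μ₀I/(2πd). Distances are d₁ = 0.0879 m and d₂ = 0.1031 m.
B₁ = 2.80×10⁻⁶ T, B₂ = 2.68×10⁻⁶ T.
Between antiparallel currents both contributions point the same way, so they add. B = B₁ + B₂ = 2.80×10⁻⁶ + 2.68×10⁻⁶ = 5.48×10⁻⁶ T.

B ≈ 5.48 μT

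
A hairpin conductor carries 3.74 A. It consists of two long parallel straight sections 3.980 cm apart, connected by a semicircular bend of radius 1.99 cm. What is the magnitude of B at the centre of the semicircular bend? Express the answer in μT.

B ≈ 96.6 μT

The semicircular arc contributes B_arc = μ₀I·π/(4πR) = μ₀I/(4R) = 5.90×10⁻⁵ T.
Each semi-infinite lead is at perpendicular distance R = 0.0199 m from the centre, with the perpendicular foot at its near end, so it contributes μ₀I/(4πR); both point the same way, together 3.76×10⁻⁵ T.
Arc and leads all point the same direction: B = 5.90×10⁻⁵ + 3.76×10⁻⁵ = 9.66×10⁻⁵ T.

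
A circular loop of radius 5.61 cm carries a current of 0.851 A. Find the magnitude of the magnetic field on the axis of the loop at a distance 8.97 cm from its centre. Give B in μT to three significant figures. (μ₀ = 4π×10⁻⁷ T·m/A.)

On the axis of a circular loop, B = μ₀IR² / [2(R²+z²)^(3/2)].
R² + z² = (0.0561)² + (0.0897)² = 0.01119 m², and (R²+z²)^(3/2) = 1.18×10⁻³ m³.
B = (4π×10⁻⁷ × 0.851 × 0.003147) / (2 × 1.18×10⁻³) = 1.42×10⁻⁶ T.

B ≈ 1.42 μT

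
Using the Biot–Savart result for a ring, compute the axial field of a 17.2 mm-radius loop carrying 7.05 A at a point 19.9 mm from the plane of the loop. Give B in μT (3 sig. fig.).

B ≈ 72.0 μT

On the axis of a circular loop, B = μ₀IR² / [2(R²+z²)^(3/2)].
R² + z² = (0.0172)² + (0.0199)² = 0.0006918 m², and (R²+z²)^(3/2) = 1.82×10⁻⁵ m³.
B = (4π×10⁻⁷ × 7.05 × 0.0002958) / (2 × 1.82×10⁻⁵) = 7.20×10⁻⁵ T.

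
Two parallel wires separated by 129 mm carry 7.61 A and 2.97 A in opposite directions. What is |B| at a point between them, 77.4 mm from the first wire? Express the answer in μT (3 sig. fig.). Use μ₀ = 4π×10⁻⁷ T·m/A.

Each long wire gives B = μ₀I/(2πd). Distances are d₁ = 0.0774 m and d₂ = 0.0516 m.
B₁ = 1.97×10⁻⁵ T, B₂ = 1.15×10⁻⁵ T.
Between antiparallel currents both contributions point the same way, so they add. B = B₁ + B₂ = 1.97×10⁻⁵ + 1.15×10⁻⁵ = 3.12×10⁻⁵ T.

B ≈ 31.2 μT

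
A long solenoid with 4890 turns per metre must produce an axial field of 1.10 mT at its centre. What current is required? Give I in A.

Inside a long solenoid B = μ₀nI with n = 4890 m⁻¹, so I = B/(μ₀n).
I = 1.10×10⁻³ / (4π×10⁻⁷ × 4890) = 0.179 A.

I ≈ 0.179 A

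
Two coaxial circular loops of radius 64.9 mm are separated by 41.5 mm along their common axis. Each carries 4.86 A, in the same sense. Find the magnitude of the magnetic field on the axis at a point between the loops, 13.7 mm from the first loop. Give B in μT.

B ≈ 80.6 μT

Each loop contributes B = μ₀IR²/[2(R²+z²)^(3/2)] on the axis, with z measured from that loop.
Loop 1 (z = 0.0137 m): B₁ = 4.41×10⁻⁵ T. Loop 2 (z = 0.0278 m): B₂ = 3.65×10⁻⁵ T.
The fields add: B = B₁ + B₂ = 8.06×10⁻⁵ T.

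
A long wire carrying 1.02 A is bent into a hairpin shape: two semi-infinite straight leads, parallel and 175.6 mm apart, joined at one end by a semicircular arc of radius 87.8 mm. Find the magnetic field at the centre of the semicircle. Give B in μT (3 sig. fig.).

The semicircular arc contributes B_arc = μ₀I·π/(4πR) = μ₀I/(4R) = 3.65×10⁻⁶ T.
Each semi-infinite lead is at perpendicular distance R = 0.0878 m from the centre, with the perpendicular foot at its near end, so it contributes μ₀I/(4πR); both point the same way, together 2.32×10⁻⁶ T.
Arc and leads all point the same direction: B = 3.65×10⁻⁶ + 2.32×10⁻⁶ = 5.97×10⁻⁶ T.

B ≈ 5.97 μT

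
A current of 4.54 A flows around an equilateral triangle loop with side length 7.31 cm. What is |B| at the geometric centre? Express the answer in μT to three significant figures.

B ≈ 112 μT

Each side is a finite straight segment at perpendicular distance d = a/(2 tan(π/3)) = 0.0211 m from the centre, with end-angles ±π/3.
One side contributes B₁ = (μ₀I/4πd)·2 sin(π/3) = 3.73×10⁻⁵ T.
All 3 sides add in the same direction: B = 3 × 3.73×10⁻⁵ = 1.12×10⁻⁴ T.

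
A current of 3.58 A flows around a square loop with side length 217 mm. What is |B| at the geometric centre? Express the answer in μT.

B ≈ 18.7 μT

Each side is a finite straight segment at perpendicular distance d = a/(2 tan(π/4)) = 0.1085 m from the centre, with end-angles ±π/4.
One side contributes B₁ = (μ₀I/4πd)·2 sin(π/4) = 4.67×10⁻⁶ T.
All 4 sides add in the same direction: B = 4 × 4.67×10⁻⁶ = 1.87×10⁻⁵ T.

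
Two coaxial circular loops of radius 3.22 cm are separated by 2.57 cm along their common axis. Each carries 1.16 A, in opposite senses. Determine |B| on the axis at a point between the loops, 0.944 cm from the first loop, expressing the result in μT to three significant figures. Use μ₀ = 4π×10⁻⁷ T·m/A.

B ≈ 3.90 μT

Each loop contributes B = μ₀IR²/[2(R²+z²)^(3/2)] on the axis, with z measured from that loop.
Loop 1 (z = 0.00944 m): B₁ = 2.00×10⁻⁵ T. Loop 2 (z = 0.01626 m): B₂ = 1.61×10⁻⁵ T.
The fields oppose: B = |B₁ − B₂| = 3.90×10⁻⁶ T.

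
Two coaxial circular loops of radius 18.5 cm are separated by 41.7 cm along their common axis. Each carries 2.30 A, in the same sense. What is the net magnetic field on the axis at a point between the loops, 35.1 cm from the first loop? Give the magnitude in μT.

B ≈ 7.32 μT

Each loop contributes B = μ₀IR²/[2(R²+z²)^(3/2)] on the axis, with z measured from that loop.
Loop 1 (z = 0.351 m): B₁ = 7.92×10⁻⁷ T. Loop 2 (z = 0.066 m): B₂ = 6.53×10⁻⁶ T.
The fields add: B = B₁ + B₂ = 7.32×10⁻⁶ T.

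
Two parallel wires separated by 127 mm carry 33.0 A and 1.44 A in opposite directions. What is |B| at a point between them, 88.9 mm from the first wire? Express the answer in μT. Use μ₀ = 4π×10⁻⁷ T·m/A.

Each long wire gives B = μ₀I/(2πd). Distances are d₁ = 0.0889 m and d₂ = 0.0381 m.
B₁ = 7.42×10⁻⁵ T, B₂ = 7.56×10⁻⁶ T.
Between antiparallel currents both contributions point the same way, so they add. B = B₁ + B₂ = 7.42×10⁻⁵ + 7.56×10⁻⁶ = 8.18×10⁻⁵ T.

B ≈ 81.8 μT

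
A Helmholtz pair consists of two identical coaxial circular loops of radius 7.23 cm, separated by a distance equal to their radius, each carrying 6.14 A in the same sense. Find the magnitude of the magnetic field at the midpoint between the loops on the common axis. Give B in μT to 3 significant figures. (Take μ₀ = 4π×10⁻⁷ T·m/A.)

Each loop contributes B = μ₀IR²/[2(R²+z²)^(3/2)] on the axis, with z measured from that loop.
Loop 1 (z = 0.03615 m): B₁ = 3.82×10⁻⁵ T. Loop 2 (z = 0.03615 m): B₂ = 3.82×10⁻⁵ T.
The fields add: B = B₁ + B₂ = 7.64×10⁻⁵ T.

B ≈ 76.4 μT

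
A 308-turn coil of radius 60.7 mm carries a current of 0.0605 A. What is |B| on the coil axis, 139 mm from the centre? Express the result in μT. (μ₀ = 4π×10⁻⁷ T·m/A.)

B ≈ 12.4 μT

For an N-turn flat coil, B = Nμ₀IR²/[2(R²+z²)^(3/2)] with R = 0.0607 m, z = 0.139 m.
B = 308 × 4.01×10⁻⁸ T = 1.24×10⁻⁵ T.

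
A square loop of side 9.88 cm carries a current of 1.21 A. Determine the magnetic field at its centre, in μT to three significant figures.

B ≈ 13.9 μT

Each side is a finite straight segment at perpendicular distance d = a/(2 tan(π/4)) = 0.0494 m from the centre, with end-angles ±π/4.
One side contributes B₁ = (μ₀I/4πd)·2 sin(π/4) = 3.46×10⁻⁶ T.
All 4 sides add in the same direction: B = 4 × 3.46×10⁻⁶ = 1.39×10⁻⁵ T.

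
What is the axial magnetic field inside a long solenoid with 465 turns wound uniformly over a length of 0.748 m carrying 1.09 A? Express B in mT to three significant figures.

Inside a long solenoid, B = μ₀nI with n = 621.7 turns/m.
B = 4π×10⁻⁷ × 621.7 × 1.09 = 8.52×10⁻⁴ T.

B ≈ 0.852 mT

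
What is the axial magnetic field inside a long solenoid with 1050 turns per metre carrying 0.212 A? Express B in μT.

Inside a long solenoid, B = μ₀nI with n = 1050 turns/m.
B = 4π×10⁻⁷ × 1050 × 0.212 = 2.80×10⁻⁴ T.

B ≈ 280 μT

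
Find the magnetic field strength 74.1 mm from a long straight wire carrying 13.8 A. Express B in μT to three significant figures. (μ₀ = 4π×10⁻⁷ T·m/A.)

For an infinitely long straight wire, B = μ₀I/(2πd).
B = (4π×10⁻⁷ × 13.8) / (2π × 0.0741) = 3.72×10⁻⁵ T.

B ≈ 37.2 μT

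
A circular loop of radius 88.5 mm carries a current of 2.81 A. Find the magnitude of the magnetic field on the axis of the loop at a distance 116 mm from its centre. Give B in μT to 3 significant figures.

B ≈ 4.45 μT

On the axis of a circular loop, B = μ₀IR² / [2(R²+z²)^(3/2)].
R² + z² = (0.0885)² + (0.116)² = 0.02129 m², and (R²+z²)^(3/2) = 3.11×10⁻³ m³.
B = (4π×10⁻⁷ × 2.81 × 0.007832) / (2 × 3.11×10⁻³) = 4.45×10⁻⁶ T.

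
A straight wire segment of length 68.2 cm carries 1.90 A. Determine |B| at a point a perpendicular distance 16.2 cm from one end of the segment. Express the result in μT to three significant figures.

B ≈ 1.14 μT

For a finite straight segment, B = (μ₀I/4πd)(sinθ₁ + sinθ₂), where θ₁, θ₂ are the angles from the perpendicular to each end.
The perpendicular foot is at one end, so the two end-offsets along the wire are 0 and L = 0.682 m.
sinθ₁ = 0/√(0²+0.162²) = 0.0000; sinθ₂ = 0.682/√(0.682²+0.162²) = 0.9729.
B = (4π×10⁻⁷ × 1.90) / (4π × 0.162) × (0.0000 + 0.9729) = 1.14×10⁻⁶ T.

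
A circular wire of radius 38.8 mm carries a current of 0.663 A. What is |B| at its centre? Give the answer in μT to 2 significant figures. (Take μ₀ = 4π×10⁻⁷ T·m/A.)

B ≈ 11 μT

At the centre of a circular loop the Biot–Savart law gives B = μ₀I/(2R).
B = (4π×10⁻⁷ × 0.663) / (2 × 0.0388) = 1.07×10⁻⁵ T.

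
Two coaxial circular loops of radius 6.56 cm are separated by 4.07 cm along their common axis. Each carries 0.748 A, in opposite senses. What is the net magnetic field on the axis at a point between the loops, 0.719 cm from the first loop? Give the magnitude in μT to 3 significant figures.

Each loop contributes B = μ₀IR²/[2(R²+z²)^(3/2)] on the axis, with z measured from that loop.
Loop 1 (z = 0.00719 m): B₁ = 7.04×10⁻⁶ T. Loop 2 (z = 0.03351 m): B₂ = 5.06×10⁻⁶ T.
The fields oppose: B = |B₁ − B₂| = 1.98×10⁻⁶ T.

B ≈ 1.98 μT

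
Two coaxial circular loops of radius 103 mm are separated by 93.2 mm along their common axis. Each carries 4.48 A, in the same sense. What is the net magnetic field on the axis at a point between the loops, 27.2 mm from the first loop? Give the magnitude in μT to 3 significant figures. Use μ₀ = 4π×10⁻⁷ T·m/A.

B ≈ 41.0 μT

Each loop contributes B = μ₀IR²/[2(R²+z²)^(3/2)] on the axis, with z measured from that loop.
Loop 1 (z = 0.0272 m): B₁ = 2.47×10⁻⁵ T. Loop 2 (z = 0.066 m): B₂ = 1.63×10⁻⁵ T.
The fields add: B = B₁ + B₂ = 4.10×10⁻⁵ T.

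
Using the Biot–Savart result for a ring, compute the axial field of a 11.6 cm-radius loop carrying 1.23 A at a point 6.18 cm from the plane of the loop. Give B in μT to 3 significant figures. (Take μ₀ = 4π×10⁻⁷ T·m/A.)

On the axis of a circular loop, B = μ₀IR² / [2(R²+z²)^(3/2)].
R² + z² = (0.116)² + (0.0618)² = 0.01728 m², and (R²+z²)^(3/2) = 2.27×10⁻³ m³.
B = (4π×10⁻⁷ × 1.23 × 0.01346) / (2 × 2.27×10⁻³) = 4.58×10⁻⁶ T.

B ≈ 4.58 μT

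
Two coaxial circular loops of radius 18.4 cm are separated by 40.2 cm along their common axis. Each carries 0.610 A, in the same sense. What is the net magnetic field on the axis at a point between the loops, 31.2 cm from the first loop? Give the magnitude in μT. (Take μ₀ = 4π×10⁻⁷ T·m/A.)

B ≈ 1.78 μT

Each loop contributes B = μ₀IR²/[2(R²+z²)^(3/2)] on the axis, with z measured from that loop.
Loop 1 (z = 0.312 m): B₁ = 2.73×10⁻⁷ T. Loop 2 (z = 0.09 m): B₂ = 1.51×10⁻⁶ T.
The fields add: B = B₁ + B₂ = 1.78×10⁻⁶ T.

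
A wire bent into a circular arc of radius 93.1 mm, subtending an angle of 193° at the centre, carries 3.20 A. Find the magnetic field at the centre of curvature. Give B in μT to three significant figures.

B ≈ 11.6 μT

The Biot–Savart field of a circular arc at its centre is B = μ₀Iφ/(4πR), with φ = 3.368 rad.
B = (4π×10⁻⁷ × 3.20 × 3.368) / (4π × 0.0931) = 1.16×10⁻⁵ T.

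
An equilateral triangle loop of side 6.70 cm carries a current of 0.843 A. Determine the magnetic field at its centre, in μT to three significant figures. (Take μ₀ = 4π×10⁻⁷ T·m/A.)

B ≈ 22.6 μT

Each side is a finite straight segment at perpendicular distance d = a/(2 tan(π/3)) = 0.01934 m from the centre, with end-angles ±π/3.
One side contributes B₁ = (μ₀I/4πd)·2 sin(π/3) = 7.55×10⁻⁶ T.
All 3 sides add in the same direction: B = 3 × 7.55×10⁻⁶ = 2.26×10⁻⁵ T.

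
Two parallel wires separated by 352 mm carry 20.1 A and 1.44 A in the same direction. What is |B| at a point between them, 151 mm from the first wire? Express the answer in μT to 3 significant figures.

Each long wire gives B = μ₀I/(2πd). Distances are d₁ = 0.151 m and d₂ = 0.201 m.
B₁ = 2.66×10⁻⁵ T, B₂ = 1.43×10⁻⁶ T.
Between parallel currents the two contributions point in opposite directions, so they subtract. B = |B₁ − B₂| = |2.66×10⁻⁵ − 1.43×10⁻⁶| = 2.52×10⁻⁵ T.

B ≈ 25.2 μT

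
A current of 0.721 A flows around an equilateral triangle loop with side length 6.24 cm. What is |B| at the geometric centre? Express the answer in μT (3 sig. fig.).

B ≈ 20.8 μT

Each side is a finite straight segment at perpendicular distance d = a/(2 tan(π/3)) = 0.01801 m from the centre, with end-angles ±π/3.
One side contributes B₁ = (μ₀I/4πd)·2 sin(π/3) = 6.93×10⁻⁶ T.
All 3 sides add in the same direction: B = 3 × 6.93×10⁻⁶ = 2.08×10⁻⁵ T.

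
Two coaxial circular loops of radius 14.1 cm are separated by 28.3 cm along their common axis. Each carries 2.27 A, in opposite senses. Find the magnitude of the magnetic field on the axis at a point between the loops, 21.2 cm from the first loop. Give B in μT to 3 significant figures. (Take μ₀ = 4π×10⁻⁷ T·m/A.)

Each loop contributes B = μ₀IR²/[2(R²+z²)^(3/2)] on the axis, with z measured from that loop.
Loop 1 (z = 0.212 m): B₁ = 1.72×10⁻⁶ T. Loop 2 (z = 0.071 m): B₂ = 7.21×10⁻⁶ T.
The fields oppose: B = |B₁ − B₂| = 5.49×10⁻⁶ T.

B ≈ 5.49 μT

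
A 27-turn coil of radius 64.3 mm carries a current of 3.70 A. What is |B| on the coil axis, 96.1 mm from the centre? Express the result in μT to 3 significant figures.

B ≈ 168 μT

For an N-turn flat coil, B = Nμ₀IR²/[2(R²+z²)^(3/2)] with R = 0.0643 m, z = 0.0961 m.
B = 27 × 6.22×10⁻⁶ T = 1.68×10⁻⁴ T.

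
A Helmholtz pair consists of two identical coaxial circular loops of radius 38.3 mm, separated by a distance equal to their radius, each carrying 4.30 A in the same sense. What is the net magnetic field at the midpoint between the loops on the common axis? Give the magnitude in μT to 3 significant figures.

Each loop contributes B = μ₀IR²/[2(R²+z²)^(3/2)] on the axis, with z measured from that loop.
Loop 1 (z = 0.01915 m): B₁ = 5.05×10⁻⁵ T. Loop 2 (z = 0.01915 m): B₂ = 5.05×10⁻⁵ T.
The fields add: B = B₁ + B₂ = 1.01×10⁻⁴ T.

B ≈ 101 μT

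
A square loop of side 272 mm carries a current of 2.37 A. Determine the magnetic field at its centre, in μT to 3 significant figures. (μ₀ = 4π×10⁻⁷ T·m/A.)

B ≈ 9.86 μT

Each side is a finite straight segment at perpendicular distance d = a/(2 tan(π/4)) = 0.136 m from the centre, with end-angles ±π/4.
One side contributes B₁ = (μ₀I/4πd)·2 sin(π/4) = 2.46×10⁻⁶ T.
All 4 sides add in the same direction: B = 4 × 2.46×10⁻⁶ = 9.86×10⁻⁶ T.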